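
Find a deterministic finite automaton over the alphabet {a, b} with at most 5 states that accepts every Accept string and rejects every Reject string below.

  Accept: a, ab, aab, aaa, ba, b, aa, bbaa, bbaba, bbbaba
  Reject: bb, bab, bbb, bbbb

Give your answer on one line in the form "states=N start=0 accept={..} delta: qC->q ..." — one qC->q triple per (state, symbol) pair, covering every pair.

State merging on the prefix tree: take the shortest (then alphabetical) example prefix whose next move is undefined and point that move at state 0, else 1, else 2, ...; a target is out if some Accept/Reject pair would then sit in one state with the same input left (inseparable). If every existing state is out, open a new one.
a: 0a undefined. 0a->0: ok.
b: 0b undefined. 0b->0: no, a/bb meet in 0. Open state 1: 0b->1.
ba: 1a undefined. 1a->0: no, ab/bab meet in 1. 1a->1: ok.
bb: 1b undefined. 1b->0: no, a/bb meet in 0. 1b->1: no, ab/bb meet in 1. Open state 2: 1b->2.
bba: 2a undefined. 2a->0: ok.
bbb: 2b undefined. 2b->0: no, a/bbb meet in 0. 2b->1: no, ab/bbb meet in 1. 2b->2: ok.
All examples now run through 3 states with every (state, symbol) defined. Accept strings end in {0,1}, Reject strings end in {2}; accept={0,1}.

states=3 start=0 accept={0,1} delta: 0a->0 0b->1 1a->1 1b->2 2a->0 2b->2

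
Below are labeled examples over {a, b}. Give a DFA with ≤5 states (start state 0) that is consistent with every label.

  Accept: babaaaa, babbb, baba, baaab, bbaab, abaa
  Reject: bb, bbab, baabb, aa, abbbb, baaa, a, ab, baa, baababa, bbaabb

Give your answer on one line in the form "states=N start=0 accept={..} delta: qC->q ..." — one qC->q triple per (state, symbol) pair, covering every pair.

Fold the examples into a partial DFA from state 0: repeatedly fix the first undefined (state, symbol) met by the shortest-then-alphabetical prefix, trying targets in increasing order and rejecting any under which an Accept and a Reject string meet in one state with the same remainder; add a state when all current targets are rejected. Accepting states are where Accept strings end.
a: 0a undefined. 0a->0: no, abaa/baa meet in 0 with "baa" left. Open state 1: 0a->1.
b: 0b undefined. 0b->0: ok.
aa: 1a undefined. 1a->0: no, baba/baababa meet in 1 with "ba" left. 1a->1: no, baaab/bbab meet in 1 with "b" left. Open state 2: 1a->2.
ab: 1b undefined. 1b->0: no, babbb/bb meet in 0. 1b->1: no, babbb/bbab meet in 1. 1b->2: no, babbb/baabb meet in 2 with "bb" left. Open state 3: 1b->3.
aba: 3a undefined. 3a->0: no, babaaaa/baaa meet in 2 with "a" left. 3a->1: no, baba/a meet in 1. 3a->2: no, baba/aa meet in 2. 3a->3: no, babaaaa/bbab meet in 3. Open state 4: 3a->4.
abb: 3b undefined. 3b->0: no, babbb/bb meet in 0. 3b->1: no, babbb/bbab meet in 3. 3b->2: ok.
abaa: 4a undefined. 4a->0: no, babaaaa/aa meet in 2. 4a->1: no, babaaaa/baaa meet in 2 with "a" left. 4a->2: no, abaa/aa meet in 2. 4a->3: no, babaaaa/bbab meet in 3. 4a->4: ok.
abbb: 2b undefined. 2b->0: no, babaaaa/baababa meet in 4. 2b->1: no, babbb/a meet in 1. 2b->2: no, babbb/baabb meet in 2. 2b->3: no, babbb/bbab meet in 3. 2b->4: ok.
baaa: 2a undefined. 2a->0: no, baaab/bb meet in 0. 2a->1: no, baaab/bbab meet in 3. 2a->2: ok.
abbbb: 4b undefined. 4b->0: ok.
All examples now run through 5 states with every (state, symbol) defined. Accept strings end in {4}, Reject strings end in {0,1,2,3}; accept={4}.

states=5 start=0 accept={4} delta: 0a->1 0b->0 1a->2 1b->3 2a->2 2b->4 3a->4 3b->2 4a->4 4b->0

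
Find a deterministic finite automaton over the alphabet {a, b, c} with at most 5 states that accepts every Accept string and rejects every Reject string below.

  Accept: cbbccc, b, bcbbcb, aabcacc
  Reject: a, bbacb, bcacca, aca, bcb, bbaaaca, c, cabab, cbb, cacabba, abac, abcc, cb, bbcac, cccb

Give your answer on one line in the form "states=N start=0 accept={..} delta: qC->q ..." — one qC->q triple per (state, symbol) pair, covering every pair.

Fold the examples into a partial DFA from state 0: repeatedly fix the first undefined (state, symbol) met by the shortest-then-alphabetical prefix, trying targets in increasing order and rejecting any under which an Accept and a Reject string meet in one state with the same remainder; add a state when all current targets are rejected. Accepting states are where Accept strings end.
a: 0a undefined. 0a->0: ok.
b: 0b undefined. 0b->0: no, b/a meet in 0. Open state 1: 0b->1.
c: 0c undefined. 0c->0: no, b/cb meet in 1. 0c->1: no, b/c meet in 1. Open state 2: 0c->2.
bb: 1b undefined. 1b->0: ok.
bc: 1c undefined. 1c->0: no, b/bcb meet in 1. 1c->1: no, b/abcc meet in 1. 1c->2: ok.
ca: 2a undefined. 2a->0: no, aabcacc/abcc meet in 2 with "c" left. 2a->1: no, b/aca meet in 1. 2a->2: ok.
cb: 2b undefined. 2b->0: no, b/cabab meet in 1. 2b->1: no, b/bbacb meet in 1. 2b->2: ok.
cc: 2c undefined. 2c->0: no, cbbccc/a meet in 0. 2c->1: no, cbbccc/abcc meet in 1. 2c->2: no, cbbccc/bbacb meet in 2. Open state 3: 2c->3.
aba: 1a undefined. 1a->0: ok.
ccc: 3c undefined. 3c->0: no, cbbccc/bbacb meet in 2. 3c->1: no, cbbccc/bbacb meet in 2. 3c->2: no, cbbccc/abcc meet in 3. 3c->3: no, cbbccc/abcc meet in 3. Open state 4: 3c->4.
caca: 3a undefined. 3a->0: ok.
cccb: 4b undefined. 4b->0: ok.
bcacca: 4a undefined. 4a->0: ok.
bcbbcb: 3b undefined. 3b->0: no, bcbbcb/a meet in 0. 3b->1: ok.
cbbccc: 4c undefined. 4c->0: no, cbbccc/a meet in 0. 4c->1: ok.
All examples now run through 5 states with every (state, symbol) defined. Accept strings end in {1,4}, Reject strings end in {0,2,3}; accept={1,4}.

states=5 start=0 accept={1,4} delta: 0a->0 0b->1 0c->2 1a->0 1b->0 1c->2 2a->2 2b->2 2c->3 3a->0 3b->1 3c->4 4a->0 4b->0 4c->1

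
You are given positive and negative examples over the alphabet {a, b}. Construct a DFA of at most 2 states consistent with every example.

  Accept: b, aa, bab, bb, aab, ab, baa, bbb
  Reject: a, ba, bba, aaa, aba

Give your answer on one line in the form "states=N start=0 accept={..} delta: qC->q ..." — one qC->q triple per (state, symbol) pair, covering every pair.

Grow the machine one transition at a time. Run the examples from 0; the earliest place one falls off (shortest prefix, ties alphabetical) gets sent to the lowest-numbered state that keeps every Accept/Reject pair distinguishable — a pair clashes when both reach the same state with identical unread suffix — and to a fresh state only if none does.
a: 0a undefined. 0a->0: no, aa/a meet in 0. Open state 1: 0a->1.
b: 0b undefined. 0b->0: ok.
aa: 1a undefined. 1a->0: ok.
ab: 1b undefined. 1b->0: ok.
All examples now run through 2 states with every (state, symbol) defined. Accept strings end in {0}, Reject strings end in {1}; accept={0}.

states=2 start=0 accept={0} delta: 0a->1 0b->0 1a->0 1b->0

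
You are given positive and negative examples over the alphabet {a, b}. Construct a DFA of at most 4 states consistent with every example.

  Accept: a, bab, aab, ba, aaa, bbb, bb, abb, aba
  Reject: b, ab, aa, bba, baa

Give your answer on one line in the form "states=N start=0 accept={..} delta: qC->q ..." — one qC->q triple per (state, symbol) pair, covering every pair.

Grow the machine one transition at a time. Run the examples from 0; the earliest place one falls off (shortest prefix, ties alphabetical) gets sent to the lowest-numbered state that keeps every Accept/Reject pair distinguishable — a pair clashes when both reach the same state with identical unread suffix — and to a fresh state only if none does.
a: 0a undefined. 0a->0: no, a/aa meet in 0. Open state 1: 0a->1.
b: 0b undefined. 0b->0: no, a/bba meet in 1. 0b->1: no, a/b meet in 1. Open state 2: 0b->2.
aa: 1a undefined. 1a->0: no, aab/b meet in 2. 1a->1: no, a/aa meet in 1. 1a->2: ok.
ab: 1b undefined. 1b->0: no, abb/b meet in 2. 1b->1: no, a/ab meet in 1. 1b->2: ok.
ba: 2a undefined. 2a->0: no, a/baa meet in 1. 2a->1: no, bab/b meet in 2. 2a->2: no, ba/b meet in 2. Open state 3: 2a->3.
bb: 2b undefined. 2b->0: no, a/bba meet in 1. 2b->1: no, bbb/b meet in 2. 2b->2: no, aab/b meet in 2. 2b->3: ok.
baa: 3a undefined. 3a->0: ok.
bab: 3b undefined. 3b->0: no, bab/bba meet in 0. 3b->1: ok.
All examples now run through 4 states with every (state, symbol) defined. Accept strings end in {1,3}, Reject strings end in {0,2}; accept={1,3}.

states=4 start=0 accept={1,3} delta: 0a->1 0b->2 1a->2 1b->2 2a->3 2b->3 3a->0 3b->1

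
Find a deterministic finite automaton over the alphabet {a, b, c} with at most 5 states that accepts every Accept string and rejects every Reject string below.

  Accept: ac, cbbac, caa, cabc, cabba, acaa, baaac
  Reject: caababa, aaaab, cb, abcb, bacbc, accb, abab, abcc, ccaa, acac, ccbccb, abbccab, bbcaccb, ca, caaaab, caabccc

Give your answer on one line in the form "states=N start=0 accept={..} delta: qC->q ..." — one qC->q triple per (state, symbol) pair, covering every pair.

State merging on the prefix tree: take the shortest (then alphabetical) example prefix whose next move is undefined and point that move at state 0, else 1, else 2, ...; a target is out if some Accept/Reject pair would then sit in one state with the same input left (inseparable). If every existing state is out, open a new one.
a: 0a undefined. 0a->0: ok.
b: 0b undefined. 0b->0: ok.
c: 0c undefined. 0c->0: no, ac/caababa meet in 0. Open state 1: 0c->1.
ca: 1a undefined. 1a->0: no, ac/acac meet in 1. 1a->1: no, ac/ca meet in 1. Open state 2: 1a->2.
cb: 1b undefined. 1b->0: no, ac/bacbc meet in 1. 1b->1: no, ac/cb meet in 1. 1b->2: ok.
cc: 1c undefined. 1c->0: ok.
caa: 2a undefined. 2a->0: no, ac/caabccc meet in 1. 2a->1: no, ac/caababa meet in 1. 2a->2: no, caa/cb meet in 2. Open state 3: 2a->3.
cab: 2b undefined. 2b->0: no, cabba/aaaab meet in 0. 2b->1: no, cbbac/bacbc meet in 2 with "c" left. 2b->2: no, cabc/bacbc meet in 2 with "c" left. 2b->3: ok.
acac: 2c undefined. 2c->0: ok.
caaa: 3a undefined. 3a->0: ok.
caab: 3b undefined. 3b->0: no, ac/caabccc meet in 1. 3b->1: no, cabba/cb meet in 2. 3b->2: no, caa/caababa meet in 3. 3b->3: no, cabba/caababa meet in 0. Open state 4: 3b->4.
cabc: 3c undefined. 3c->0: no, cabc/aaaab meet in 0. 3c->1: ok.
caaba: 4a undefined. 4a->0: no, cabba/caababa meet in 0. 4a->1: no, caa/caababa meet in 3. 4a->2: no, cabba/cb meet in 2. 4a->3: no, caa/caababa meet in 3. 4a->4: ok.
caabc: 4c undefined. 4c->0: ok.
caabab: 4b undefined. 4b->0: ok.
All examples now run through 5 states with every (state, symbol) defined. Accept strings end in {1,3,4}, Reject strings end in {0,2}; accept={1,3,4}.

states=5 start=0 accept={1,3,4} delta: 0a->0 0b->0 0c->1 1a->2 1b->2 1c->0 2a->3 2b->3 2c->0 3a->0 3b->4 3c->1 4a->4 4b->0 4c->0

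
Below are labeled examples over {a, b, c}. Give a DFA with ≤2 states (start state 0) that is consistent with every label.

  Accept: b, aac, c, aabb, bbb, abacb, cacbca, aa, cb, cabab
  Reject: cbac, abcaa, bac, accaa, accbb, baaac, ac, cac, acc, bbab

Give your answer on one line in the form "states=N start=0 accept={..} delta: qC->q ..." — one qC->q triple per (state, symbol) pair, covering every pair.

Fold the examples into a partial DFA from state 0: repeatedly fix the first undefined (state, symbol) met by the shortest-then-alphabetical prefix, trying targets in increasing order and rejecting any under which an Accept and a Reject string meet in one state with the same remainder; add a state when all current targets are rejected. Accepting states are where Accept strings end.
a: 0a undefined. 0a->0: no, aac/ac meet in 0 with "c" left. Open state 1: 0a->1.
b: 0b undefined. 0b->0: ok.
c: 0c undefined. 0c->0: ok.
aa: 1a undefined. 1a->0: ok.
ab: 1b undefined. 1b->0: no, b/abcaa meet in 0. 1b->1: ok.
ac: 1c undefined. 1c->0: no, b/cbac meet in 0. 1c->1: ok.
All examples now run through 2 states with every (state, symbol) defined. Accept strings end in {0}, Reject strings end in {1}; accept={0}.

states=2 start=0 accept={0} delta: 0a->1 0b->0 0c->0 1a->0 1b->1 1c->1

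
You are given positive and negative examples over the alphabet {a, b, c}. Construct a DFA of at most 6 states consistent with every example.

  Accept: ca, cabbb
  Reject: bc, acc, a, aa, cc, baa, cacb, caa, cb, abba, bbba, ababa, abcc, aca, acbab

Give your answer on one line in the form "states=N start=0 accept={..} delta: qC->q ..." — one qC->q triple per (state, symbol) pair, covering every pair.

states=4 start=0 accept={3} delta: 0a->1 0b->0 0c->2 1a->0 1b->0 1c->0 2a->3 2b->0 2c->0 3a->0 3b->3 3c->0

Grow the machine one transition at a time. Run the examples from 0; the earliest place one falls off (shortest prefix, ties alphabetical) gets sent to the lowest-numbered state that keeps every Accept/Reject pair distinguishable — a pair clashes when both reach the same state with identical unread suffix — and to a fresh state only if none does.
a: 0a undefined. 0a->0: no, ca/aca meet in 0 with "ca" left. Open state 1: 0a->1.
b: 0b undefined. 0b->0: ok.
c: 0c undefined. 0c->0: no, ca/a meet in 1. 0c->1: no, ca/aa meet in 1 with "a" left. Open state 2: 0c->2.
aa: 1a undefined. 1a->0: ok.
ab: 1b undefined. 1b->0: ok.
ac: 1c undefined. 1c->0: ok.
ca: 2a undefined. 2a->0: no, ca/aa meet in 0. 2a->1: no, ca/a meet in 1. 2a->2: no, ca/bc meet in 2. Open state 3: 2a->3.
cb: 2b undefined. 2b->0: ok.
cc: 2c undefined. 2c->0: ok.
caa: 3a undefined. 3a->0: ok.
cab: 3b undefined. 3b->0: no, cabbb/aa meet in 0. 3b->1: no, cabbb/aa meet in 0. 3b->2: no, cabbb/aa meet in 0. 3b->3: ok.
cac: 3c undefined. 3c->0: ok.
All examples now run through 4 states with every (state, symbol) defined. Accept strings end in {3}, Reject strings end in {0,1,2}; accept={3}.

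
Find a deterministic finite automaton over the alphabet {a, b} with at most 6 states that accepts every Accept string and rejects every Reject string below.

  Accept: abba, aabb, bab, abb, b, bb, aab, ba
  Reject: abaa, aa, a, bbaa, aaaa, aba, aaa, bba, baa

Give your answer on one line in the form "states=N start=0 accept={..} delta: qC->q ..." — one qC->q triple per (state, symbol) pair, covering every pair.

Fold the examples into a partial DFA from state 0: repeatedly fix the first undefined (state, symbol) met by the shortest-then-alphabetical prefix, trying targets in increasing order and rejecting any under which an Accept and a Reject string meet in one state with the same remainder; add a state when all current targets are rejected. Accepting states are where Accept strings end.
a: 0a undefined. 0a->0: no, abba/bba meet in 0 with "bba" left. Open state 1: 0a->1.
b: 0b undefined. 0b->0: no, ba/a meet in 1. 0b->1: no, b/a meet in 1. Open state 2: 0b->2.
aa: 1a undefined. 1a->0: ok.
ab: 1b undefined. 1b->0: ok.
ba: 2a undefined. 2a->0: no, abba/abaa meet in 0. 2a->1: no, abba/a meet in 1. 2a->2: no, abba/baa meet in 2. Open state 3: 2a->3.
bb: 2b undefined. 2b->0: no, aabb/abaa meet in 0. 2b->1: no, aabb/a meet in 1. 2b->2: no, abba/bba meet in 3. 2b->3: ok.
baa: 3a undefined. 3a->0: ok.
bab: 3b undefined. 3b->0: no, bab/abaa meet in 0. 3b->1: no, bab/a meet in 1. 3b->2: ok.
All examples now run through 4 states with every (state, symbol) defined. Accept strings end in {2,3}, Reject strings end in {0,1}; accept={2,3}.

states=4 start=0 accept={2,3} delta: 0a->1 0b->2 1a->0 1b->0 2a->3 2b->3 3a->0 3b->2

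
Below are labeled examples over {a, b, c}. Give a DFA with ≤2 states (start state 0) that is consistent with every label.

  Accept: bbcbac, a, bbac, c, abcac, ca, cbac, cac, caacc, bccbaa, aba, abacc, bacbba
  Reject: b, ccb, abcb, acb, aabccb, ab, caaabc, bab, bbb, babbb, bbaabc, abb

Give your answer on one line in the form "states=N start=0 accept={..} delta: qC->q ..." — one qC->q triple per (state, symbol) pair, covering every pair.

State merging on the prefix tree: take the shortest (then alphabetical) example prefix whose next move is undefined and point that move at state 0, else 1, else 2, ...; a target is out if some Accept/Reject pair would then sit in one state with the same input left (inseparable). If every existing state is out, open a new one.
a: 0a undefined. 0a->0: ok.
b: 0b undefined. 0b->0: no, a/b meet in 0. Open state 1: 0b->1.
c: 0c undefined. 0c->0: ok.
ba: 1a undefined. 1a->0: ok.
bb: 1b undefined. 1b->0: no, bbcbac/abb meet in 0. 1b->1: ok.
bc: 1c undefined. 1c->0: no, bbcbac/caaabc meet in 0. 1c->1: ok.
All examples now run through 2 states with every (state, symbol) defined. Accept strings end in {0}, Reject strings end in {1}; accept={0}.

states=2 start=0 accept={0} delta: 0a->0 0b->1 0c->0 1a->0 1b->1 1c->1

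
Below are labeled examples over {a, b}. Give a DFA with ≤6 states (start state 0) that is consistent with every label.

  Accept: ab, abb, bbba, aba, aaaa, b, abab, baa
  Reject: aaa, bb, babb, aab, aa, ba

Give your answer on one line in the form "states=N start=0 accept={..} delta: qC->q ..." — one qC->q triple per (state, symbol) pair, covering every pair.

states=5 start=0 accept={0,1,2} delta: 0a->1 0b->2 1a->3 1b->0 2a->4 2b->3 3a->4 3b->4 4a->0 4b->2

Grow the machine one transition at a time. Run the examples from 0; the earliest place one falls off (shortest prefix, ties alphabetical) gets sent to the lowest-numbered state that keeps every Accept/Reject pair distinguishable — a pair clashes when both reach the same state with identical unread suffix — and to a fresh state only if none does.
a: 0a undefined. 0a->0: no, ab/aab meet in 0 with "b" left. Open state 1: 0a->1.
b: 0b undefined. 0b->0: no, abb/babb meet in 1 with "bb" left. 0b->1: no, ab/bb meet in 1 with "b" left. Open state 2: 0b->2.
aa: 1a undefined. 1a->0: no, aaaa/aa meet in 0. 1a->1: no, ab/aab meet in 1 with "b" left. 1a->2: no, b/aa meet in 2. Open state 3: 1a->3.
ab: 1b undefined. 1b->0: ok.
ba: 2a undefined. 2a->0: no, ab/ba meet in 0. 2a->1: no, abb/babb meet in 2. 2a->2: no, abb/ba meet in 2. 2a->3: no, baa/aaa meet in 3 with "a" left. Open state 4: 2a->4.
bb: 2b undefined. 2b->0: no, ab/bb meet in 0. 2b->1: no, bbba/bb meet in 1. 2b->2: no, abb/bb meet in 2. 2b->3: ok.
aaa: 3a undefined. 3a->0: no, ab/aaa meet in 0. 3a->1: no, aba/aaa meet in 1. 3a->2: no, abb/aaa meet in 2. 3a->3: no, aaaa/aaa meet in 3. 3a->4: ok.
aab: 3b undefined. 3b->0: no, ab/aab meet in 0. 3b->1: no, bbba/bb meet in 3. 3b->2: no, abb/aab meet in 2. 3b->3: no, bbba/aaa meet in 4. 3b->4: ok.
baa: 4a undefined. 4a->0: ok.
bab: 4b undefined. 4b->0: no, abb/babb meet in 2. 4b->1: no, ab/babb meet in 0. 4b->2: ok.
All examples now run through 5 states with every (state, symbol) defined. Accept strings end in {0,1,2}, Reject strings end in {3,4}; accept={0,1,2}.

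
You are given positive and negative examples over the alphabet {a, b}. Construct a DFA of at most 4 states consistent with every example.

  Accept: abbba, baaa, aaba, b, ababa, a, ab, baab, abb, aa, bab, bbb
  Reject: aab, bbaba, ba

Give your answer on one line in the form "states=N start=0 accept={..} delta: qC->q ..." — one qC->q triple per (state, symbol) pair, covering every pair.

states=4 start=0 accept={0,1,2} delta: 0a->1 0b->2 1a->2 1b->0 2a->3 2b->3 3a->0 3b->0

State merging on the prefix tree: take the shortest (then alphabetical) example prefix whose next move is undefined and point that move at state 0, else 1, else 2, ...; a target is out if some Accept/Reject pair would then sit in one state with the same input left (inseparable). If every existing state is out, open a new one.
a: 0a undefined. 0a->0: no, aaba/ba meet in 0 with "ba" left. Open state 1: 0a->1.
b: 0b undefined. 0b->0: no, a/ba meet in 1. 0b->1: no, ababa/bbaba meet in 1 with "baba" left. Open state 2: 0b->2.
aa: 1a undefined. 1a->0: no, aaba/ba meet in 2 with "a" left. 1a->1: no, ab/aab meet in 1 with "b" left. 1a->2: ok.
ab: 1b undefined. 1b->0: ok.
ba: 2a undefined. 2a->0: no, ab/ba meet in 0. 2a->1: no, baaa/ba meet in 1. 2a->2: no, baaa/ba meet in 2. Open state 3: 2a->3.
bb: 2b undefined. 2b->0: no, abbba/bbaba meet in 1. 2b->1: no, abbba/bbaba meet in 2. 2b->2: no, abbba/ba meet in 3. 2b->3: ok.
baa: 3a undefined. 3a->0: ok.
bab: 3b undefined. 3b->0: ok.
All examples now run through 4 states with every (state, symbol) defined. Accept strings end in {0,1,2}, Reject strings end in {3}; accept={0,1,2}.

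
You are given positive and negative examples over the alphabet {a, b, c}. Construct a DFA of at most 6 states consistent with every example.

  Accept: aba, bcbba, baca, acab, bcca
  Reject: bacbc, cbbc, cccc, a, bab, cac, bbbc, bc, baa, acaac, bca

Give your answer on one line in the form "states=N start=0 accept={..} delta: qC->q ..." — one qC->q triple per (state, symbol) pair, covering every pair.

State merging on the prefix tree: take the shortest (then alphabetical) example prefix whose next move is undefined and point that move at state 0, else 1, else 2, ...; a target is out if some Accept/Reject pair would then sit in one state with the same input left (inseparable). If every existing state is out, open a new one.
a: 0a undefined. 0a->0: ok.
b: 0b undefined. 0b->0: no, aba/a meet in 0. Open state 1: 0b->1.
c: 0c undefined. 0c->0: ok.
ba: 1a undefined. 1a->0: no, aba/cccc meet in 0. 1a->1: no, aba/baa meet in 1. Open state 2: 1a->2.
bb: 1b undefined. 1b->0: ok.
bc: 1c undefined. 1c->0: no, bcbba/cbbc meet in 0. 1c->1: no, aba/bca meet in 2. 1c->2: no, aba/bbbc meet in 2. Open state 3: 1c->3.
baa: 2a undefined. 2a->0: ok.
bab: 2b undefined. 2b->0: ok.
bac: 2c undefined. 2c->0: no, baca/cbbc meet in 0. 2c->1: ok.
bca: 3a undefined. 3a->0: ok.
bcb: 3b undefined. 3b->0: ok.
bcc: 3c undefined. 3c->0: no, bcca/bacbc meet in 0. 3c->1: ok.
All examples now run through 4 states with every (state, symbol) defined. Accept strings end in {1,2}, Reject strings end in {0,3}; accept={1,2}.

states=4 start=0 accept={1,2} delta: 0a->0 0b->1 0c->0 1a->2 1b->0 1c->3 2a->0 2b->0 2c->1 3a->0 3b->0 3c->1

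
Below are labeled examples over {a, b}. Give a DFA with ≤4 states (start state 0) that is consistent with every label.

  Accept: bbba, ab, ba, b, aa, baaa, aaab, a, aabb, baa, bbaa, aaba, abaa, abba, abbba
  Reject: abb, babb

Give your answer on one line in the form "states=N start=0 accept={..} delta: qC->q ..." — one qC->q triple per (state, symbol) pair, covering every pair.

Fold the examples into a partial DFA from state 0: repeatedly fix the first undefined (state, symbol) met by the shortest-then-alphabetical prefix, trying targets in increasing order and rejecting any under which an Accept and a Reject string meet in one state with the same remainder; add a state when all current targets are rejected. Accepting states are where Accept strings end.
a: 0a undefined. 0a->0: no, aabb/abb meet in 0 with "bb" left. Open state 1: 0a->1.
b: 0b undefined. 0b->0: ok.
aa: 1a undefined. 1a->0: ok.
ab: 1b undefined. 1b->0: no, ab/abb meet in 0. 1b->1: no, bbba/abb meet in 1. Open state 2: 1b->2.
aba: 2a undefined. 2a->0: ok.
abb: 2b undefined. 2b->0: no, b/abb meet in 0. 2b->1: no, bbba/abb meet in 1. 2b->2: no, ab/abb meet in 2. Open state 3: 2b->3.
abba: 3a undefined. 3a->0: ok.
abbb: 3b undefined. 3b->0: ok.
All examples now run through 4 states with every (state, symbol) defined. Accept strings end in {0,1,2}, Reject strings end in {3}; accept={0,1,2}.

states=4 start=0 accept={0,1,2} delta: 0a->1 0b->0 1a->0 1b->2 2a->0 2b->3 3a->0 3b->0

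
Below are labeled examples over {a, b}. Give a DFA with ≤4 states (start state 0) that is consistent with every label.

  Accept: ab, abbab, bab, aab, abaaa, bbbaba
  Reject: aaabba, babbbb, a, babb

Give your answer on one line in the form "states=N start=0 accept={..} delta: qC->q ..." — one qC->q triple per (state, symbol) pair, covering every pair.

State merging on the prefix tree: take the shortest (then alphabetical) example prefix whose next move is undefined and point that move at state 0, else 1, else 2, ...; a target is out if some Accept/Reject pair would then sit in one state with the same input left (inseparable). If every existing state is out, open a new one.
a: 0a undefined. 0a->0: ok.
b: 0b undefined. 0b->0: no, ab/aaabba meet in 0. Open state 1: 0b->1.
ba: 1a undefined. 1a->0: no, abaaa/a meet in 0. 1a->1: ok.
bb: 1b undefined. 1b->0: no, ab/babbbb meet in 1. 1b->1: no, ab/aaabba meet in 1. Open state 2: 1b->2.
bbb: 2b undefined. 2b->0: no, bab/babbbb meet in 2. 2b->1: no, ab/babbbb meet in 1. 2b->2: no, bab/babbbb meet in 2. Open state 3: 2b->3.
abba: 2a undefined. 2a->0: ok.
bbba: 3a undefined. 3a->0: ok.
babbb: 3b undefined. 3b->0: no, ab/babbbb meet in 1. 3b->1: no, bab/babbbb meet in 2. 3b->2: ok.
All examples now run through 4 states with every (state, symbol) defined. Accept strings end in {1,2}, Reject strings end in {0,3}; accept={1,2}.

states=4 start=0 accept={1,2} delta: 0a->0 0b->1 1a->1 1b->2 2a->0 2b->3 3a->0 3b->2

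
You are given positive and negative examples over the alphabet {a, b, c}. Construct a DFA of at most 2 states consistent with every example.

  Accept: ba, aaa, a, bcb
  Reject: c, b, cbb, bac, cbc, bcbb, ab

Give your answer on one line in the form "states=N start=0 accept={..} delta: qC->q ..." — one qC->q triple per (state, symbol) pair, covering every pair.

Fold the examples into a partial DFA from state 0: repeatedly fix the first undefined (state, symbol) met by the shortest-then-alphabetical prefix, trying targets in increasing order and rejecting any under which an Accept and a Reject string meet in one state with the same remainder; add a state when all current targets are rejected. Accepting states are where Accept strings end.
a: 0a undefined. 0a->0: ok.
b: 0b undefined. 0b->0: no, ba/b meet in 0. Open state 1: 0b->1.
c: 0c undefined. 0c->0: no, aaa/c meet in 0. 0c->1: ok.
ba: 1a undefined. 1a->0: ok.
bc: 1c undefined. 1c->0: no, bcb/c meet in 1. 1c->1: ok.
cb: 1b undefined. 1b->0: ok.
All examples now run through 2 states with every (state, symbol) defined. Accept strings end in {0}, Reject strings end in {1}; accept={0}.

states=2 start=0 accept={0} delta: 0a->0 0b->1 0c->1 1a->0 1b->0 1c->1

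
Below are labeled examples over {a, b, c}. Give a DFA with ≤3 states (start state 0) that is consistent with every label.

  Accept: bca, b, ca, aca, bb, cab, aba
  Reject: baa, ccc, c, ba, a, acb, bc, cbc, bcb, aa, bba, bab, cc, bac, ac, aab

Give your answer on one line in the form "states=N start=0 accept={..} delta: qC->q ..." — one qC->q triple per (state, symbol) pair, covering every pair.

states=3 start=0 accept={0} delta: 0a->1 0b->0 0c->2 1a->1 1b->2 1c->2 2a->0 2b->1 2c->1

Fold the examples into a partial DFA from state 0: repeatedly fix the first undefined (state, symbol) met by the shortest-then-alphabetical prefix, trying targets in increasing order and rejecting any under which an Accept and a Reject string meet in one state with the same remainder; add a state when all current targets are rejected. Accepting states are where Accept strings end.
a: 0a undefined. 0a->0: no, b/aab meet in 0 with "b" left. Open state 1: 0a->1.
b: 0b undefined. 0b->0: ok.
c: 0c undefined. 0c->0: no, bca/ba meet in 1. 0c->1: no, bca/baa meet in 1 with "a" left. Open state 2: 0c->2.
aa: 1a undefined. 1a->0: no, b/baa meet in 0. 1a->1: ok.
ab: 1b undefined. 1b->0: no, b/bab meet in 0. 1b->1: no, aba/baa meet in 1. 1b->2: ok.
ac: 1c undefined. 1c->0: no, b/acb meet in 0. 1c->1: no, aca/baa meet in 1. 1c->2: ok.
ca: 2a undefined. 2a->0: ok.
cb: 2b undefined. 2b->0: no, bca/acb meet in 0. 2b->1: ok.
cc: 2c undefined. 2c->0: no, bca/cc meet in 0. 2c->1: ok.
All examples now run through 3 states with every (state, symbol) defined. Accept strings end in {0}, Reject strings end in {1,2}; accept={0}.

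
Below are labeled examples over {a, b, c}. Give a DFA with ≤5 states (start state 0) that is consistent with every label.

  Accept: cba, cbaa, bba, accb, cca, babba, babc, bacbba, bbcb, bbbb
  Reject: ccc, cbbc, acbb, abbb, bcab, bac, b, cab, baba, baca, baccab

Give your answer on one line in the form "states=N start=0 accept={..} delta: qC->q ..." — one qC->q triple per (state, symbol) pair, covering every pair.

Fold the examples into a partial DFA from state 0: repeatedly fix the first undefined (state, symbol) met by the shortest-then-alphabetical prefix, trying targets in increasing order and rejecting any under which an Accept and a Reject string meet in one state with the same remainder; add a state when all current targets are rejected. Accepting states are where Accept strings end.
a: 0a undefined. 0a->0: ok.
b: 0b undefined. 0b->0: no, bba/abbb meet in 0. Open state 1: 0b->1.
c: 0c undefined. 0c->0: no, accb/b meet in 1. 0c->1: ok.
ba: 1a undefined. 1a->0: ok.
bb: 1b undefined. 1b->0: no, cba/baba meet in 0. 1b->1: no, cba/baba meet in 0. Open state 2: 1b->2.
bc: 1c undefined. 1c->0: no, accb/ccc meet in 1. 1c->1: no, cca/baba meet in 0. 1c->2: no, accb/acbb meet in 2 with "b" left. Open state 3: 1c->3.
bba: 2a undefined. 2a->0: no, cba/baba meet in 0. 2a->1: no, cba/bac meet in 1. 2a->2: ok.
bbb: 2b undefined. 2b->0: no, bacbba/acbb meet in 0. 2b->1: no, babc/cbbc meet in 3. 2b->2: no, cba/acbb meet in 2. 2b->3: no, babc/acbb meet in 3. Open state 4: 2b->4.
bbc: 2c undefined. 2c->0: no, bbcb/bac meet in 1. 2c->1: ok.
bca: 3a undefined. 3a->0: no, cca/baba meet in 0. 3a->1: no, cba/bcab meet in 2. 3a->2: ok.
ccc: 3c undefined. 3c->0: ok.
accb: 3b undefined. 3b->0: no, accb/ccc meet in 0. 3b->1: no, accb/bac meet in 1. 3b->2: ok.
bbbb: 4b undefined. 4b->0: no, bbbb/ccc meet in 0. 4b->1: no, bbbb/bac meet in 1. 4b->2: ok.
cbbc: 4c undefined. 4c->0: ok.
bacbba: 4a undefined. 4a->0: no, bacbba/ccc meet in 0. 4a->1: no, bacbba/bac meet in 1. 4a->2: ok.
All examples now run through 5 states with every (state, symbol) defined. Accept strings end in {2,3}, Reject strings end in {0,1,4}; accept={2,3}.

states=5 start=0 accept={2,3} delta: 0a->0 0b->1 0c->1 1a->0 1b->2 1c->3 2a->2 2b->4 2c->1 3a->2 3b->2 3c->0 4a->2 4b->2 4c->0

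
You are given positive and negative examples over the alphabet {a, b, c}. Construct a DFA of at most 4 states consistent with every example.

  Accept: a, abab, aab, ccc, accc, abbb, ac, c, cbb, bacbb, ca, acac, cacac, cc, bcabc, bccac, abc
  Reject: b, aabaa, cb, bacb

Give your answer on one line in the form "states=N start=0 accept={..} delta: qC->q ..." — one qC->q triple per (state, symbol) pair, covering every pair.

states=4 start=0 accept={1,2} delta: 0a->1 0b->0 0c->1 1a->2 1b->3 1c->1 2a->0 2b->1 2c->1 3a->2 3b->2 3c->1

State merging on the prefix tree: take the shortest (then alphabetical) example prefix whose next move is undefined and point that move at state 0, else 1, else 2, ...; a target is out if some Accept/Reject pair would then sit in one state with the same input left (inseparable). If every existing state is out, open a new one.
a: 0a undefined. 0a->0: no, aab/b meet in 0 with "b" left. Open state 1: 0a->1.
b: 0b undefined. 0b->0: ok.
c: 0c undefined. 0c->0: no, ccc/b meet in 0. 0c->1: ok.
aa: 1a undefined. 1a->0: no, aab/b meet in 0. 1a->1: no, aab/cb meet in 1 with "b" left. Open state 2: 1a->2.
ab: 1b undefined. 1b->0: no, abab/b meet in 0. 1b->1: no, a/cb meet in 1. 1b->2: no, ca/cb meet in 2. Open state 3: 1b->3.
ac: 1c undefined. 1c->0: no, accc/b meet in 0. 1c->1: ok.
aab: 2b undefined. 2b->0: no, aab/b meet in 0. 2b->1: ok.
aba: 3a undefined. 3a->0: no, abab/b meet in 0. 3a->1: no, abab/cb meet in 3. 3a->2: ok.
abb: 3b undefined. 3b->0: no, abbb/b meet in 0. 3b->1: no, abbb/cb meet in 3. 3b->2: ok.
abc: 3c undefined. 3c->0: no, abc/b meet in 0. 3c->1: ok.
cac: 2c undefined. 2c->0: no, acac/b meet in 0. 2c->1: ok.
aabaa: 2a undefined. 2a->0: ok.
All examples now run through 4 states with every (state, symbol) defined. Accept strings end in {1,2}, Reject strings end in {0,3}; accept={1,2}.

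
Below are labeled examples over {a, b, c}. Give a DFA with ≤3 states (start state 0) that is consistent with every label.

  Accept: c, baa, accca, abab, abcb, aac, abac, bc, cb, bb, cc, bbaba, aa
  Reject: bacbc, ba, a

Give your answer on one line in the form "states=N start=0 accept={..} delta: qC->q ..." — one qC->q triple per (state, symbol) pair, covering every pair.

states=3 start=0 accept={0,2} delta: 0a->1 0b->0 0c->0 1a->0 1b->1 1c->2 2a->0 2b->2 2c->1

Grow the machine one transition at a time. Run the examples from 0; the earliest place one falls off (shortest prefix, ties alphabetical) gets sent to the lowest-numbered state that keeps every Accept/Reject pair distinguishable — a pair clashes when both reach the same state with identical unread suffix — and to a fresh state only if none does.
a: 0a undefined. 0a->0: no, aa/a meet in 0. Open state 1: 0a->1.
b: 0b undefined. 0b->0: ok.
c: 0c undefined. 0c->0: ok.
aa: 1a undefined. 1a->0: ok.
ab: 1b undefined. 1b->0: no, bbaba/ba meet in 1. 1b->1: ok.
ac: 1c undefined. 1c->0: no, c/bacbc meet in 0. 1c->1: no, abcb/bacbc meet in 1. Open state 2: 1c->2.
acc: 2c undefined. 2c->0: no, accca/ba meet in 1. 2c->1: ok.
abcb: 2b undefined. 2b->0: no, c/bacbc meet in 0. 2b->1: no, abcb/ba meet in 1. 2b->2: ok.
accca: 2a undefined. 2a->0: ok.
All examples now run through 3 states with every (state, symbol) defined. Accept strings end in {0,2}, Reject strings end in {1}; accept={0,2}.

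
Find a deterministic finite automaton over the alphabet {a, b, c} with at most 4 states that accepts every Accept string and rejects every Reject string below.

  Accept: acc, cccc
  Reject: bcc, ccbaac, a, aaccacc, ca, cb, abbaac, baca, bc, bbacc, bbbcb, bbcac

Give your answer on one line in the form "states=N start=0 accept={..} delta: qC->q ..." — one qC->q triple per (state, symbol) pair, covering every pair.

states=4 start=0 accept={3} delta: 0a->0 0b->1 0c->2 1a->0 1b->2 1c->0 2a->1 2b->0 2c->3 3a->1 3b->0 3c->2

Fold the examples into a partial DFA from state 0: repeatedly fix the first undefined (state, symbol) met by the shortest-then-alphabetical prefix, trying targets in increasing order and rejecting any under which an Accept and a Reject string meet in one state with the same remainder; add a state when all current targets are rejected. Accepting states are where Accept strings end.
a: 0a undefined. 0a->0: ok.
b: 0b undefined. 0b->0: no, acc/bcc meet in 0 with "cc" left. Open state 1: 0b->1.
c: 0c undefined. 0c->0: no, acc/a meet in 0. 0c->1: no, acc/bc meet in 1 with "c" left. Open state 2: 0c->2.
ba: 1a undefined. 1a->0: ok.
bb: 1b undefined. 1b->0: no, acc/bbacc meet in 2 with "c" left. 1b->1: no, acc/bbacc meet in 2 with "c" left. 1b->2: ok.
bc: 1c undefined. 1c->0: ok.
ca: 2a undefined. 2a->0: no, acc/bbacc meet in 2 with "c" left. 2a->1: ok.
cb: 2b undefined. 2b->0: ok.
cc: 2c undefined. 2c->0: no, acc/a meet in 0. 2c->1: no, acc/aaccacc meet in 1. 2c->2: no, acc/bcc meet in 2. Open state 3: 2c->3.
ccb: 3b undefined. 3b->0: ok.
ccc: 3c undefined. 3c->0: no, cccc/bcc meet in 2. 3c->1: no, cccc/a meet in 0. 3c->2: ok.
bbca: 3a undefined. 3a->0: no, acc/aaccacc meet in 3. 3a->1: ok.
All examples now run through 4 states with every (state, symbol) defined. Accept strings end in {3}, Reject strings end in {0,1,2}; accept={3}.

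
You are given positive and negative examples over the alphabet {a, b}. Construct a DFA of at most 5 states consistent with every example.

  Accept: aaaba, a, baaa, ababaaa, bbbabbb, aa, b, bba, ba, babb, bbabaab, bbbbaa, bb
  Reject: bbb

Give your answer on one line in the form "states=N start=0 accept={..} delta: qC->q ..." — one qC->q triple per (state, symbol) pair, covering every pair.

states=4 start=0 accept={0,1,2} delta: 0a->0 0b->1 1a->0 1b->2 2a->0 2b->3 3a->1 3b->0

State merging on the prefix tree: take the shortest (then alphabetical) example prefix whose next move is undefined and point that move at state 0, else 1, else 2, ...; a target is out if some Accept/Reject pair would then sit in one state with the same input left (inseparable). If every existing state is out, open a new one.
a: 0a undefined. 0a->0: ok.
b: 0b undefined. 0b->0: no, aaaba/bbb meet in 0. Open state 1: 0b->1.
ba: 1a undefined. 1a->0: ok.
bb: 1b undefined. 1b->0: no, bbbabbb/bbb meet in 1. 1b->1: no, bbbabbb/bbb meet in 1. Open state 2: 1b->2.
bba: 2a undefined. 2a->0: ok.
bbb: 2b undefined. 2b->0: no, aaaba/bbb meet in 0. 2b->1: no, bbbabbb/bbb meet in 1. 2b->2: no, bbbabbb/bbb meet in 2. Open state 3: 2b->3.
bbba: 3a undefined. 3a->0: no, bbbabbb/bbb meet in 3. 3a->1: ok.
bbbb: 3b undefined. 3b->0: ok.
All examples now run through 4 states with every (state, symbol) defined. Accept strings end in {0,1,2}, Reject strings end in {3}; accept={0,1,2}.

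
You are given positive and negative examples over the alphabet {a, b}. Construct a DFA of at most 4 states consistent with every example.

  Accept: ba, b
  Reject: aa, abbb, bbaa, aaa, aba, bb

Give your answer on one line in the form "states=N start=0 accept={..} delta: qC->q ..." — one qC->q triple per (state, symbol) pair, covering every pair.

State merging on the prefix tree: take the shortest (then alphabetical) example prefix whose next move is undefined and point that move at state 0, else 1, else 2, ...; a target is out if some Accept/Reject pair would then sit in one state with the same input left (inseparable). If every existing state is out, open a new one.
a: 0a undefined. 0a->0: no, ba/aba meet in 0 with "ba" left. Open state 1: 0a->1.
b: 0b undefined. 0b->0: no, b/bb meet in 0. 0b->1: no, ba/aa meet in 1 with "a" left. Open state 2: 0b->2.
aa: 1a undefined. 1a->0: ok.
ab: 1b undefined. 1b->0: ok.
ba: 2a undefined. 2a->0: no, ba/aa meet in 0. 2a->1: no, ba/aaa meet in 1. 2a->2: ok.
bb: 2b undefined. 2b->0: ok.
All examples now run through 3 states with every (state, symbol) defined. Accept strings end in {2}, Reject strings end in {0,1}; accept={2}.

states=3 start=0 accept={2} delta: 0a->1 0b->2 1a->0 1b->0 2a->2 2b->0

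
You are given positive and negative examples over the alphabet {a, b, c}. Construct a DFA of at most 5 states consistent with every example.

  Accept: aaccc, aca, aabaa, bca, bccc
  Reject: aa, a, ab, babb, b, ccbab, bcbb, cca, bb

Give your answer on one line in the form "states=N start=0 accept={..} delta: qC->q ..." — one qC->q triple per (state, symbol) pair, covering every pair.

states=3 start=0 accept={2} delta: 0a->0 0b->1 0c->2 1a->2 1b->0 1c->2 2a->2 2b->0 2c->0

Grow the machine one transition at a time. Run the examples from 0; the earliest place one falls off (shortest prefix, ties alphabetical) gets sent to the lowest-numbered state that keeps every Accept/Reject pair distinguishable — a pair clashes when both reach the same state with identical unread suffix — and to a fresh state only if none does.
a: 0a undefined. 0a->0: ok.
b: 0b undefined. 0b->0: no, aabaa/aa meet in 0. Open state 1: 0b->1.
c: 0c undefined. 0c->0: no, aaccc/aa meet in 0. 0c->1: no, bca/cca meet in 1 with "ca" left. Open state 2: 0c->2.
ba: 1a undefined. 1a->0: no, aabaa/aa meet in 0. 1a->1: no, aabaa/ab meet in 1. 1a->2: ok.
bb: 1b undefined. 1b->0: ok.
bc: 1c undefined. 1c->0: no, bca/aa meet in 0. 1c->1: no, bccc/ab meet in 1. 1c->2: ok.
cc: 2c undefined. 2c->0: ok.
aca: 2a undefined. 2a->0: no, aca/aa meet in 0. 2a->1: no, aca/ab meet in 1. 2a->2: ok.
bab: 2b undefined. 2b->0: ok.
All examples now run through 3 states with every (state, symbol) defined. Accept strings end in {2}, Reject strings end in {0,1}; accept={2}.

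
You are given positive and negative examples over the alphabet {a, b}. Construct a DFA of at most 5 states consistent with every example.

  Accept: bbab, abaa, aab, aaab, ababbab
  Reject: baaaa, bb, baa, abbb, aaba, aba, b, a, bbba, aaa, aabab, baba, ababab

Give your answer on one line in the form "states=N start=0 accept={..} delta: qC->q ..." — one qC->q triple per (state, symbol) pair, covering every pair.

states=5 start=0 accept={2} delta: 0a->1 0b->0 1a->1 1b->2 2a->3 2b->0 3a->2 3b->4 4a->0 4b->0

State merging on the prefix tree: take the shortest (then alphabetical) example prefix whose next move is undefined and point that move at state 0, else 1, else 2, ...; a target is out if some Accept/Reject pair would then sit in one state with the same input left (inseparable). If every existing state is out, open a new one.
a: 0a undefined. 0a->0: no, abaa/baa meet in 0 with "baa" left. Open state 1: 0a->1.
b: 0b undefined. 0b->0: ok.
aa: 1a undefined. 1a->0: no, bbab/aabab meet in 1 with "b" left. 1a->1: ok.
ab: 1b undefined. 1b->0: no, bbab/bb meet in 0. 1b->1: no, bbab/baaaa meet in 1. Open state 2: 1b->2.
aba: 2a undefined. 2a->0: no, bbab/ababab meet in 2. 2a->1: no, bbab/aabab meet in 2. 2a->2: no, bbab/aaba meet in 2. Open state 3: 2a->3.
abb: 2b undefined. 2b->0: ok.
abaa: 3a undefined. 3a->0: no, abaa/bb meet in 0. 3a->1: no, abaa/baaaa meet in 1. 3a->2: ok.
abab: 3b undefined. 3b->0: no, bbab/ababab meet in 2. 3b->1: no, bbab/ababab meet in 2. 3b->2: no, bbab/aabab meet in 2. 3b->3: no, ababbab/bb meet in 0. Open state 4: 3b->4.
ababa: 4a undefined. 4a->0: ok.
ababb: 4b undefined. 4b->0: ok.
All examples now run through 5 states with every (state, symbol) defined. Accept strings end in {2}, Reject strings end in {0,1,3,4}; accept={2}.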